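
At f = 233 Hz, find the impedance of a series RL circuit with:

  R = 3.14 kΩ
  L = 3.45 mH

Step 1 — Angular frequency: ω = 2π·f = 2π·233 = 1464 rad/s.
Step 2 — Component impedances:
  R: Z = R = 3140 Ω
  L: Z = jωL = j·1464·0.00345 = 0 + j5.051 Ω
Step 3 — Series combination: Z_total = R + L = 3140 + j5.051 Ω = 3140∠0.1° Ω.

Z = 3140 + j5.051 Ω = 3140∠0.1° Ω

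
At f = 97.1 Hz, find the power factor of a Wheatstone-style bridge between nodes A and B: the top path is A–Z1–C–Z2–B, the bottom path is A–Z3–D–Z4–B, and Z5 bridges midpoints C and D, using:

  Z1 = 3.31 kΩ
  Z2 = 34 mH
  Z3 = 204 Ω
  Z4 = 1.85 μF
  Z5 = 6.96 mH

Step 1 — Angular frequency: ω = 2π·f = 2π·97.1 = 610.1 rad/s.
Step 2 — Component impedances:
  Z1: Z = R = 3310 Ω
  Z2: Z = jωL = j·610.1·0.034 = 0 + j20.74 Ω
  Z3: Z = R = 204 Ω
  Z4: Z = 1/(jωC) = -j/(ω·C) = 0 - j886 Ω
  Z5: Z = jωL = j·610.1·0.00696 = 0 + j4.246 Ω
Step 3 — Bridge requires nodal analysis (the Z5 bridge couples midpoints C and D, so the two paths cannot be reduced to a simple series/parallel combination). Setting node B to ground and injecting 1 A at node A, the 3-node admittance system at A, C, D solves to V_A = Z_AB = 192.2 + j25.22 Ω = 193.8∠7.5° Ω.
Step 4 — Power factor: PF = cos(φ) = Re(Z)/|Z| = 192.16/193.81 = 0.9915.
Step 5 — Type: Im(Z) = 25.22 ⇒ lagging (phase φ = 7.5°).

PF = 0.9915 (lagging, φ = 7.5°)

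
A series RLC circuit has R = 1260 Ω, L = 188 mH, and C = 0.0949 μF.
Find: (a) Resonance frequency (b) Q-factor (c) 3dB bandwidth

Step 1 — Resonance: ω₀ = 1/√(LC) = 1/√(0.188·9.49e-08) = 7487 rad/s.
Step 2 — f₀ = ω₀/(2π) = 1192 Hz.
Step 3 — Series Q: Q = ω₀L/R = 7487·0.188/1260 = 1.117.
Step 4 — Bandwidth: Δω = ω₀/Q = 6702 rad/s; BW = Δω/(2π) = 1067 Hz.

(a) f₀ = 1192 Hz  (b) Q = 1.117  (c) BW = 1067 Hz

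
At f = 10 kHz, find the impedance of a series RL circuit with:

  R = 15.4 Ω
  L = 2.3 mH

Step 1 — Angular frequency: ω = 2π·f = 2π·1e+04 = 6.283e+04 rad/s.
Step 2 — Component impedances:
  R: Z = R = 15.4 Ω
  L: Z = jωL = j·6.283e+04·0.0023 = 0 + j144.5 Ω
Step 3 — Series combination: Z_total = R + L = 15.4 + j144.5 Ω = 145.3∠83.9° Ω.

Z = 15.4 + j144.5 Ω = 145.3∠83.9° Ω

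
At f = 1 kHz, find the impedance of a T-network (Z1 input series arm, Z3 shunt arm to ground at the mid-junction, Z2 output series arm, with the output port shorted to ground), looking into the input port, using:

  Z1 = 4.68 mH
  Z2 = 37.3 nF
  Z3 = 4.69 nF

Step 1 — Angular frequency: ω = 2π·f = 2π·1000 = 6283 rad/s.
Step 2 — Component impedances:
  Z1: Z = jωL = j·6283·0.00468 = 0 + j29.41 Ω
  Z2: Z = 1/(jωC) = -j/(ω·C) = 0 - j4267 Ω
  Z3: Z = 1/(jωC) = -j/(ω·C) = 0 - j3.393e+04 Ω
Step 3 — With the output port shorted to ground, the output series arm Z2 runs from the junction to ground; the shunt arm Z3 also runs from the junction to ground. They appear in parallel: Z3 || Z2 = 0 - j3790 Ω.
Step 4 — Series with input arm Z1: Z_in = Z1 + (Z3 || Z2) = 0 - j3761 Ω = 3761∠-90.0° Ω.

Z = 0 - j3761 Ω = 3761∠-90.0° Ω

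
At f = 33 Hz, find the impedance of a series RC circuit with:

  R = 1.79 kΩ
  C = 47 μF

Step 1 — Angular frequency: ω = 2π·f = 2π·33 = 207.3 rad/s.
Step 2 — Component impedances:
  R: Z = R = 1790 Ω
  C: Z = 1/(jωC) = -j/(ω·C) = 0 - j102.6 Ω
Step 3 — Series combination: Z_total = R + C = 1790 - j102.6 Ω = 1793∠-3.3° Ω.

Z = 1790 - j102.6 Ω = 1793∠-3.3° Ω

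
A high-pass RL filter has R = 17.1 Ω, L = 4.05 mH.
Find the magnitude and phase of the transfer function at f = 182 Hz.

Step 1 — Angular frequency: ω = 2π·182 = 1144 rad/s.
Step 2 — Transfer function: H(jω) = jωL/(R + jωL).
Step 3 — Numerator jωL = j·4.631; denominator R + jωL = 17.1 + j4.631.
Step 4 — H = 0.06834 + j0.2523.
Step 5 — Magnitude: |H| = 0.2614 (-11.7 dB); phase: φ = 74.8°.

|H| = 0.2614 (-11.7 dB), φ = 74.8°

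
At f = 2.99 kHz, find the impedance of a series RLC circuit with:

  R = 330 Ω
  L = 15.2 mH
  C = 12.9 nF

Step 1 — Angular frequency: ω = 2π·f = 2π·2990 = 1.879e+04 rad/s.
Step 2 — Component impedances:
  R: Z = R = 330 Ω
  L: Z = jωL = j·1.879e+04·0.0152 = 0 + j285.6 Ω
  C: Z = 1/(jωC) = -j/(ω·C) = 0 - j4126 Ω
Step 3 — Series combination: Z_total = R + L + C = 330 - j3841 Ω = 3855∠-85.1° Ω.

Z = 330 - j3841 Ω = 3855∠-85.1° Ω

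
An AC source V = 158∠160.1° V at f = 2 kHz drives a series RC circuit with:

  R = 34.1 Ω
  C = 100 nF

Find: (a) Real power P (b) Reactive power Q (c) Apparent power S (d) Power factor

Step 1 — Angular frequency: ω = 2π·f = 2π·2000 = 1.257e+04 rad/s.
Step 2 — Component impedances:
  R: Z = R = 34.1 Ω
  C: Z = 1/(jωC) = -j/(ω·C) = 0 - j795.8 Ω
Step 3 — Series combination: Z_total = R + C = 34.1 - j795.8 Ω = 796.5∠-87.5° Ω.
Step 4 — Source phasor: V = 158∠160.1° V = -148.6 + j53.78 V.
Step 5 — Current: I = V / Z = -0.07544 - j0.1835 A = 0.1984∠-112.4° A.
Step 6 — Complex power: S = V·I* = 1.342 - j31.31 VA.
Step 7 — Real power: P = Re(S) = 1.342 W.
Step 8 — Reactive power: Q = Im(S) = -31.31 VAR.
Step 9 — Apparent power: |S| = 31.34 VA.
Step 10 — Power factor: PF = P/|S| = 0.04281 (leading).

(a) P = 1.342 W  (b) Q = -31.31 VAR  (c) S = 31.34 VA  (d) PF = 0.04281 (leading)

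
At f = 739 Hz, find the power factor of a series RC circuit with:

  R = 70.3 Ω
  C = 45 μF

Step 1 — Angular frequency: ω = 2π·f = 2π·739 = 4643 rad/s.
Step 2 — Component impedances:
  R: Z = R = 70.3 Ω
  C: Z = 1/(jωC) = -j/(ω·C) = 0 - j4.786 Ω
Step 3 — Series combination: Z_total = R + C = 70.3 - j4.786 Ω = 70.46∠-3.9° Ω.
Step 4 — Power factor: PF = cos(φ) = Re(Z)/|Z| = 70.3/70.46 = 0.9977.
Step 5 — Type: Im(Z) = -4.786 ⇒ leading (phase φ = -3.9°).

PF = 0.9977 (leading, φ = -3.9°)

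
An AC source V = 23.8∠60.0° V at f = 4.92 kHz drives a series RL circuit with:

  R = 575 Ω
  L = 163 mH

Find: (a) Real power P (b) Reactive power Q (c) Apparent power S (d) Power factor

Step 1 — Angular frequency: ω = 2π·f = 2π·4920 = 3.091e+04 rad/s.
Step 2 — Component impedances:
  R: Z = R = 575 Ω
  L: Z = jωL = j·3.091e+04·0.163 = 0 + j5039 Ω
Step 3 — Series combination: Z_total = R + L = 575 + j5039 Ω = 5072∠83.5° Ω.
Step 4 — Source phasor: V = 23.8∠60.0° V = 11.9 + j20.61 V.
Step 5 — Current: I = V / Z = 0.004304 - j0.001871 A = 0.004693∠-23.5° A.
Step 6 — Complex power: S = V·I* = 0.01266 + j0.111 VA.
Step 7 — Real power: P = Re(S) = 0.01266 W.
Step 8 — Reactive power: Q = Im(S) = 0.111 VAR.
Step 9 — Apparent power: |S| = 0.1117 VA.
Step 10 — Power factor: PF = P/|S| = 0.1134 (lagging).

(a) P = 0.01266 W  (b) Q = 0.111 VAR  (c) S = 0.1117 VA  (d) PF = 0.1134 (lagging)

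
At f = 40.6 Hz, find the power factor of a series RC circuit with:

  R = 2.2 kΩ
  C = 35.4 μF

Step 1 — Angular frequency: ω = 2π·f = 2π·40.6 = 255.1 rad/s.
Step 2 — Component impedances:
  R: Z = R = 2200 Ω
  C: Z = 1/(jωC) = -j/(ω·C) = 0 - j110.7 Ω
Step 3 — Series combination: Z_total = R + C = 2200 - j110.7 Ω = 2203∠-2.9° Ω.
Step 4 — Power factor: PF = cos(φ) = Re(Z)/|Z| = 2200/2202.8 = 0.9987.
Step 5 — Type: Im(Z) = -110.7 ⇒ leading (phase φ = -2.9°).

PF = 0.9987 (leading, φ = -2.9°)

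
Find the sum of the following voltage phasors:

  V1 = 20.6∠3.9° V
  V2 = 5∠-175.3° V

Step 1 — Convert each phasor to rectangular form:
  V1 = 20.6·(cos(3.9°) + j·sin(3.9°)) = 20.55 + j1.401 V
  V2 = 5·(cos(-175.3°) + j·sin(-175.3°)) = -4.983 - j0.4097 V
Step 2 — Sum components: V_total = 15.57 + j0.9914 V.
Step 3 — Convert to polar: |V_total| = 15.6 V, ∠V_total = 3.6°.

V_total = 15.6∠3.6° V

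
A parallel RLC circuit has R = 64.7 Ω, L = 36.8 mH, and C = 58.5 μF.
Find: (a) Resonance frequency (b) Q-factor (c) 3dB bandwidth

Step 1 — Resonance: ω₀ = 1/√(LC) = 1/√(0.0368·5.85e-05) = 681.6 rad/s.
Step 2 — f₀ = ω₀/(2π) = 108.5 Hz.
Step 3 — Parallel Q: Q = R/(ω₀L) = 64.7/(681.6·0.0368) = 2.58.
Step 4 — Bandwidth: Δω = ω₀/Q = 264.2 rad/s; BW = Δω/(2π) = 42.05 Hz.

(a) f₀ = 108.5 Hz  (b) Q = 2.58  (c) BW = 42.05 Hz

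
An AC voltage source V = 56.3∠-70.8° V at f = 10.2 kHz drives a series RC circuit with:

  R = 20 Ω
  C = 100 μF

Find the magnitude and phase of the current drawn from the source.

Step 1 — Angular frequency: ω = 2π·f = 2π·1.02e+04 = 6.409e+04 rad/s.
Step 2 — Component impedances:
  R: Z = R = 20 Ω
  C: Z = 1/(jωC) = -j/(ω·C) = 0 - j0.156 Ω
Step 3 — Series combination: Z_total = R + C = 20 - j0.156 Ω = 20∠-0.4° Ω.
Step 4 — Source phasor: V = 56.3∠-70.8° V = 18.52 - j53.17 V.
Step 5 — Ohm's law: I = V / Z_total = (18.52 - j53.17) / (20 - j0.156) = 0.9464 - j2.651 A.
Step 6 — Convert to polar: |I| = 2.815 A, ∠I = -70.4°.

I = 2.815∠-70.4° A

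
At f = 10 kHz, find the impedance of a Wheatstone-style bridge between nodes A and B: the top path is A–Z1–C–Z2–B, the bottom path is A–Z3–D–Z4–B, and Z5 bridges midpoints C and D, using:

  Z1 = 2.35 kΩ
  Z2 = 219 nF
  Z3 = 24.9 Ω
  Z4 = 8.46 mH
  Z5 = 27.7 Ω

Step 1 — Angular frequency: ω = 2π·f = 2π·1e+04 = 6.283e+04 rad/s.
Step 2 — Component impedances:
  Z1: Z = R = 2350 Ω
  Z2: Z = 1/(jωC) = -j/(ω·C) = 0 - j72.67 Ω
  Z3: Z = R = 24.9 Ω
  Z4: Z = jωL = j·6.283e+04·0.00846 = 0 + j531.6 Ω
  Z5: Z = R = 27.7 Ω
Step 3 — Bridge requires nodal analysis (the Z5 bridge couples midpoints C and D, so the two paths cannot be reduced to a simple series/parallel combination). Setting node B to ground and injecting 1 A at node A, the 3-node admittance system at A, C, D solves to V_A = Z_AB = 60.59 - j82.04 Ω = 102∠-53.6° Ω.

Z = 60.59 - j82.04 Ω = 102∠-53.6° Ω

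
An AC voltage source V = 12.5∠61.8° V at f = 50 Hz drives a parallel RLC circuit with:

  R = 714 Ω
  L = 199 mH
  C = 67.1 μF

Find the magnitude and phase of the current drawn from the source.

Step 1 — Angular frequency: ω = 2π·f = 2π·50 = 314.2 rad/s.
Step 2 — Component impedances:
  R: Z = R = 714 Ω
  L: Z = jωL = j·314.2·0.199 = 0 + j62.52 Ω
  C: Z = 1/(jωC) = -j/(ω·C) = 0 - j47.44 Ω
Step 3 — Parallel combination: 1/Z_total = 1/R + 1/L + 1/C; Z_total = 50.35 - j182.8 Ω = 189.6∠-74.6° Ω.
Step 4 — Source phasor: V = 12.5∠61.8° V = 5.907 + j11.02 V.
Step 5 — Ohm's law: I = V / Z_total = (5.907 + j11.02) / (50.35 - j182.8) = -0.04774 + j0.04546 A.
Step 6 — Convert to polar: |I| = 0.06592 A, ∠I = 136.4°.

I = 0.06592∠136.4° A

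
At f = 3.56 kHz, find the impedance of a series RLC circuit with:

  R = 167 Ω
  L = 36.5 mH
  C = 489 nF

Step 1 — Angular frequency: ω = 2π·f = 2π·3560 = 2.237e+04 rad/s.
Step 2 — Component impedances:
  R: Z = R = 167 Ω
  L: Z = jωL = j·2.237e+04·0.0365 = 0 + j816.4 Ω
  C: Z = 1/(jωC) = -j/(ω·C) = 0 - j91.42 Ω
Step 3 — Series combination: Z_total = R + L + C = 167 + j725 Ω = 744∠77.0° Ω.

Z = 167 + j725 Ω = 744∠77.0° Ω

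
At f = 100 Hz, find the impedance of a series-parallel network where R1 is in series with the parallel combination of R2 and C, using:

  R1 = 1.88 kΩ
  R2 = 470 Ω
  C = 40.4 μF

Step 1 — Angular frequency: ω = 2π·f = 2π·100 = 628.3 rad/s.
Step 2 — Component impedances:
  R1: Z = R = 1880 Ω
  R2: Z = R = 470 Ω
  C: Z = 1/(jωC) = -j/(ω·C) = 0 - j39.39 Ω
Step 3 — Parallel branch: R2 || C = 1/(1/R2 + 1/C) = 3.279 - j39.12 Ω.
Step 4 — Series with R1: Z_total = R1 + (R2 || C) = 1883 - j39.12 Ω = 1884∠-1.2° Ω.

Z = 1883 - j39.12 Ω = 1884∠-1.2° Ω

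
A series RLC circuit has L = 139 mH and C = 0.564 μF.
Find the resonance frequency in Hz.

Step 1 — Resonance condition Im(Z)=0 gives ω₀ = 1/√(LC).
Step 2 — ω₀ = 1/√(0.139·5.64e-07) = 3572 rad/s.
Step 3 — f₀ = ω₀/(2π) = 568.4 Hz.

f₀ = 568.4 Hz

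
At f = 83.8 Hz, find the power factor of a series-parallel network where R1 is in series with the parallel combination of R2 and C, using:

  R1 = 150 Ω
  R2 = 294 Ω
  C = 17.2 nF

Step 1 — Angular frequency: ω = 2π·f = 2π·83.8 = 526.5 rad/s.
Step 2 — Component impedances:
  R1: Z = R = 150 Ω
  R2: Z = R = 294 Ω
  C: Z = 1/(jωC) = -j/(ω·C) = 0 - j1.104e+05 Ω
Step 3 — Parallel branch: R2 || C = 1/(1/R2 + 1/C) = 294 - j0.7828 Ω.
Step 4 — Series with R1: Z_total = R1 + (R2 || C) = 444 - j0.7828 Ω = 444∠-0.1° Ω.
Step 5 — Power factor: PF = cos(φ) = Re(Z)/|Z| = 444/444 = 1.
Step 6 — Type: Im(Z) = -0.7828 ⇒ leading (phase φ = -0.1°).

PF = 1 (leading, φ = -0.1°)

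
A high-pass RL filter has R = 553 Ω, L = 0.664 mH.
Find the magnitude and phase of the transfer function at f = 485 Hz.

Step 1 — Angular frequency: ω = 2π·485 = 3047 rad/s.
Step 2 — Transfer function: H(jω) = jωL/(R + jωL).
Step 3 — Numerator jωL = j·2.023; denominator R + jωL = 553 + j2.023.
Step 4 — H = 1.339e-05 + j0.003659.
Step 5 — Magnitude: |H| = 0.003659 (-48.7 dB); phase: φ = 89.8°.

|H| = 0.003659 (-48.7 dB), φ = 89.8°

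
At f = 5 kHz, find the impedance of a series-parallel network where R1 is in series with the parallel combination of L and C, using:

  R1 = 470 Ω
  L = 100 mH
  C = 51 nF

Step 1 — Angular frequency: ω = 2π·f = 2π·5000 = 3.142e+04 rad/s.
Step 2 — Component impedances:
  R1: Z = R = 470 Ω
  L: Z = jωL = j·3.142e+04·0.1 = 0 + j3142 Ω
  C: Z = 1/(jωC) = -j/(ω·C) = 0 - j624.1 Ω
Step 3 — Parallel branch: L || C = 1/(1/L + 1/C) = 0 - j778.9 Ω.
Step 4 — Series with R1: Z_total = R1 + (L || C) = 470 - j778.9 Ω = 909.7∠-58.9° Ω.

Z = 470 - j778.9 Ω = 909.7∠-58.9° Ω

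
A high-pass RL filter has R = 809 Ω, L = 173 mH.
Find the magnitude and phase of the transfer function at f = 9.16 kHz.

Step 1 — Angular frequency: ω = 2π·9160 = 5.755e+04 rad/s.
Step 2 — Transfer function: H(jω) = jωL/(R + jωL).
Step 3 — Numerator jωL = j·9957; denominator R + jωL = 809 + j9957.
Step 4 — H = 0.9934 + j0.08072.
Step 5 — Magnitude: |H| = 0.9967 (-0.0 dB); phase: φ = 4.6°.

|H| = 0.9967 (-0.0 dB), φ = 4.6°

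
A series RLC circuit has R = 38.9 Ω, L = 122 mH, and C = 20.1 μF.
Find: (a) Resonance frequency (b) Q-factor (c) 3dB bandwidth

Step 1 — Resonance condition Im(Z)=0 gives ω₀ = 1/√(LC).
Step 2 — ω₀ = 1/√(0.122·2.01e-05) = 638.6 rad/s.
Step 3 — f₀ = ω₀/(2π) = 101.6 Hz.
Step 4 — Series Q: Q = ω₀L/R = 638.6·0.122/38.9 = 2.003.
Step 5 — 3dB bandwidth: Δω = ω₀/Q = 318.9 rad/s; BW = Δω/(2π) = 50.75 Hz.

(a) f₀ = 101.6 Hz  (b) Q = 2.003  (c) BW = 50.75 Hz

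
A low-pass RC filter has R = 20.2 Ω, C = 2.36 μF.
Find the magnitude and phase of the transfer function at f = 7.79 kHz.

Step 1 — Angular frequency: ω = 2π·7790 = 4.895e+04 rad/s.
Step 2 — Transfer function: H(jω) = 1/(1 + jωRC).
Step 3 — Denominator: 1 + jωRC = 1 + j·4.895e+04·20.2·2.36e-06 = 1 + j2.333.
Step 4 — H = 0.1552 - j0.3621.
Step 5 — Magnitude: |H| = 0.3939 (-8.1 dB); phase: φ = -66.8°.

|H| = 0.3939 (-8.1 dB), φ = -66.8°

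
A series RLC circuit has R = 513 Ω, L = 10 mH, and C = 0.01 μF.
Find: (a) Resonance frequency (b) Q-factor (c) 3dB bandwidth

Step 1 — Resonance: ω₀ = 1/√(LC) = 1/√(0.01·1e-08) = 1e+05 rad/s.
Step 2 — f₀ = ω₀/(2π) = 1.592e+04 Hz.
Step 3 — Series Q: Q = ω₀L/R = 1e+05·0.01/513 = 1.949.
Step 4 — Bandwidth: Δω = ω₀/Q = 5.13e+04 rad/s; BW = Δω/(2π) = 8165 Hz.

(a) f₀ = 1.592e+04 Hz  (b) Q = 1.949  (c) BW = 8165 Hz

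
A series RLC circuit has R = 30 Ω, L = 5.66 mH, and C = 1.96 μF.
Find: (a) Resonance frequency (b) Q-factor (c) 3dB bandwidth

Step 1 — Resonance condition Im(Z)=0 gives ω₀ = 1/√(LC).
Step 2 — ω₀ = 1/√(0.00566·1.96e-06) = 9494 rad/s.
Step 3 — f₀ = ω₀/(2π) = 1511 Hz.
Step 4 — Series Q: Q = ω₀L/R = 9494·0.00566/30 = 1.791.
Step 5 — 3dB bandwidth: Δω = ω₀/Q = 5300 rad/s; BW = Δω/(2π) = 843.6 Hz.

(a) f₀ = 1511 Hz  (b) Q = 1.791  (c) BW = 843.6 Hz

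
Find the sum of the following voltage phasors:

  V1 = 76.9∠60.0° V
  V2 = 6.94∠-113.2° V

Step 1 — Convert each phasor to rectangular form:
  V1 = 76.9·(cos(60.0°) + j·sin(60.0°)) = 38.45 + j66.6 V
  V2 = 6.94·(cos(-113.2°) + j·sin(-113.2°)) = -2.734 - j6.379 V
Step 2 — Sum components: V_total = 35.72 + j60.22 V.
Step 3 — Convert to polar: |V_total| = 70.01 V, ∠V_total = 59.3°.

V_total = 70.01∠59.3° V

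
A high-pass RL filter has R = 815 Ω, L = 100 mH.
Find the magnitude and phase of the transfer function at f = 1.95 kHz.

Step 1 — Angular frequency: ω = 2π·1950 = 1.225e+04 rad/s.
Step 2 — Transfer function: H(jω) = jωL/(R + jωL).
Step 3 — Numerator jωL = j·1225; denominator R + jωL = 815 + j1225.
Step 4 — H = 0.6933 + j0.4611.
Step 5 — Magnitude: |H| = 0.8326 (-1.6 dB); phase: φ = 33.6°.

|H| = 0.8326 (-1.6 dB), φ = 33.6°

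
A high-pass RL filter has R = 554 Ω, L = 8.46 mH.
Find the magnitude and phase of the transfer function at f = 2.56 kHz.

Step 1 — Angular frequency: ω = 2π·2560 = 1.608e+04 rad/s.
Step 2 — Transfer function: H(jω) = jωL/(R + jωL).
Step 3 — Numerator jωL = j·136.1; denominator R + jωL = 554 + j136.1.
Step 4 — H = 0.0569 + j0.2317.
Step 5 — Magnitude: |H| = 0.2385 (-12.4 dB); phase: φ = 76.2°.

|H| = 0.2385 (-12.4 dB), φ = 76.2°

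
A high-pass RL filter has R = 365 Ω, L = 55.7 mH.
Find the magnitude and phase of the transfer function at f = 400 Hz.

Step 1 — Angular frequency: ω = 2π·400 = 2513 rad/s.
Step 2 — Transfer function: H(jω) = jωL/(R + jωL).
Step 3 — Numerator jωL = j·140; denominator R + jωL = 365 + j140.
Step 4 — H = 0.1282 + j0.3344.
Step 5 — Magnitude: |H| = 0.3581 (-8.9 dB); phase: φ = 69.0°.

|H| = 0.3581 (-8.9 dB), φ = 69.0°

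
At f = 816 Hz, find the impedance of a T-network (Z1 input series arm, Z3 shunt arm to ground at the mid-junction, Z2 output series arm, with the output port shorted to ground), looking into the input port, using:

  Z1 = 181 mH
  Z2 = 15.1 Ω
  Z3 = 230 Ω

Step 1 — Angular frequency: ω = 2π·f = 2π·816 = 5127 rad/s.
Step 2 — Component impedances:
  Z1: Z = jωL = j·5127·0.181 = 0 + j928 Ω
  Z2: Z = R = 15.1 Ω
  Z3: Z = R = 230 Ω
Step 3 — With the output port shorted to ground, the output series arm Z2 runs from the junction to ground; the shunt arm Z3 also runs from the junction to ground. They appear in parallel: Z3 || Z2 = 14.17 Ω.
Step 4 — Series with input arm Z1: Z_in = Z1 + (Z3 || Z2) = 14.17 + j928 Ω = 928.1∠89.1° Ω.

Z = 14.17 + j928 Ω = 928.1∠89.1° Ω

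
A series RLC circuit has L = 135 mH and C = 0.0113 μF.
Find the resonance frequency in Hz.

Step 1 — Resonance condition Im(Z)=0 gives ω₀ = 1/√(LC).
Step 2 — ω₀ = 1/√(0.135·1.13e-08) = 2.56e+04 rad/s.
Step 3 — f₀ = ω₀/(2π) = 4075 Hz.

f₀ = 4075 Hz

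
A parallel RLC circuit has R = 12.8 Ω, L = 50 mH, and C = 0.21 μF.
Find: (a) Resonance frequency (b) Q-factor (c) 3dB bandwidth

Step 1 — Resonance: ω₀ = 1/√(LC) = 1/√(0.05·2.1e-07) = 9759 rad/s.
Step 2 — f₀ = ω₀/(2π) = 1553 Hz.
Step 3 — Parallel Q: Q = R/(ω₀L) = 12.8/(9759·0.05) = 0.02623.
Step 4 — Bandwidth: Δω = ω₀/Q = 3.72e+05 rad/s; BW = Δω/(2π) = 5.921e+04 Hz.

(a) f₀ = 1553 Hz  (b) Q = 0.02623  (c) BW = 5.921e+04 Hz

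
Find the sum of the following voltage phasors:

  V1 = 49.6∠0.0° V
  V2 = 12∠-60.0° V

Step 1 — Convert each phasor to rectangular form:
  V1 = 49.6·(cos(0.0°) + j·sin(0.0°)) = 49.6 V
  V2 = 12·(cos(-60.0°) + j·sin(-60.0°)) = 6 - j10.39 V
Step 2 — Sum components: V_total = 55.6 - j10.39 V.
Step 3 — Convert to polar: |V_total| = 56.56 V, ∠V_total = -10.6°.

V_total = 56.56∠-10.6° V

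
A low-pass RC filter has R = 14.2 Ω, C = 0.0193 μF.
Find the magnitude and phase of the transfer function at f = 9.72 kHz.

Step 1 — Angular frequency: ω = 2π·9720 = 6.107e+04 rad/s.
Step 2 — Transfer function: H(jω) = 1/(1 + jωRC).
Step 3 — Denominator: 1 + jωRC = 1 + j·6.107e+04·14.2·1.93e-08 = 1 + j0.01674.
Step 4 — H = 0.9997 - j0.01673.
Step 5 — Magnitude: |H| = 0.9999 (-0.0 dB); phase: φ = -1.0°.

|H| = 0.9999 (-0.0 dB), φ = -1.0°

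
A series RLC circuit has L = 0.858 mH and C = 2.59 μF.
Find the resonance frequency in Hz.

Step 1 — Resonance condition Im(Z)=0 gives ω₀ = 1/√(LC).
Step 2 — ω₀ = 1/√(0.000858·2.59e-06) = 2.121e+04 rad/s.
Step 3 — f₀ = ω₀/(2π) = 3376 Hz.

f₀ = 3376 Hz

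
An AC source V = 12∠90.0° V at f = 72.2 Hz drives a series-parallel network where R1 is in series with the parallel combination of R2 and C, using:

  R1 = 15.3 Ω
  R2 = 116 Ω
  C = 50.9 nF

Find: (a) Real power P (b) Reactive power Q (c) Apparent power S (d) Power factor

Step 1 — Angular frequency: ω = 2π·f = 2π·72.2 = 453.6 rad/s.
Step 2 — Component impedances:
  R1: Z = R = 15.3 Ω
  R2: Z = R = 116 Ω
  C: Z = 1/(jωC) = -j/(ω·C) = 0 - j4.331e+04 Ω
Step 3 — Parallel branch: R2 || C = 1/(1/R2 + 1/C) = 116 - j0.3107 Ω.
Step 4 — Series with R1: Z_total = R1 + (R2 || C) = 131.3 - j0.3107 Ω = 131.3∠-0.1° Ω.
Step 5 — Source phasor: V = 12∠90.0° V = 0 + j12 V.
Step 6 — Current: I = V / Z = -0.0002163 + j0.09139 A = 0.09139∠90.1° A.
Step 7 — Complex power: S = V·I* = 1.097 - j0.002595 VA.
Step 8 — Real power: P = Re(S) = 1.097 W.
Step 9 — Reactive power: Q = Im(S) = -0.002595 VAR.
Step 10 — Apparent power: |S| = 1.097 VA.
Step 11 — Power factor: PF = P/|S| = 1 (leading).

(a) P = 1.097 W  (b) Q = -0.002595 VAR  (c) S = 1.097 VA  (d) PF = 1 (leading)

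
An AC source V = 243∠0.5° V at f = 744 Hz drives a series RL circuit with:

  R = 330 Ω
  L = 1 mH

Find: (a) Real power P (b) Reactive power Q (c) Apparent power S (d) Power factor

Step 1 — Angular frequency: ω = 2π·f = 2π·744 = 4675 rad/s.
Step 2 — Component impedances:
  R: Z = R = 330 Ω
  L: Z = jωL = j·4675·0.001 = 0 + j4.675 Ω
Step 3 — Series combination: Z_total = R + L = 330 + j4.675 Ω = 330∠0.8° Ω.
Step 4 — Source phasor: V = 243∠0.5° V = 243 + j2.121 V.
Step 5 — Current: I = V / Z = 0.7363 - j0.004004 A = 0.7363∠-0.3° A.
Step 6 — Complex power: S = V·I* = 178.9 + j2.534 VA.
Step 7 — Real power: P = Re(S) = 178.9 W.
Step 8 — Reactive power: Q = Im(S) = 2.534 VAR.
Step 9 — Apparent power: |S| = 178.9 VA.
Step 10 — Power factor: PF = P/|S| = 0.9999 (lagging).

(a) P = 178.9 W  (b) Q = 2.534 VAR  (c) S = 178.9 VA  (d) PF = 0.9999 (lagging)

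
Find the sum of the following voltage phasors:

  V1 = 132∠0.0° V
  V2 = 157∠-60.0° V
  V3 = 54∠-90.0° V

Step 1 — Convert each phasor to rectangular form:
  V1 = 132·(cos(0.0°) + j·sin(0.0°)) = 132 V
  V2 = 157·(cos(-60.0°) + j·sin(-60.0°)) = 78.5 - j136 V
  V3 = 54·(cos(-90.0°) + j·sin(-90.0°)) = 0 - j54 V
Step 2 — Sum components: V_total = 210.5 - j190 V.
Step 3 — Convert to polar: |V_total| = 283.5 V, ∠V_total = -42.1°.

V_total = 283.5∠-42.1° V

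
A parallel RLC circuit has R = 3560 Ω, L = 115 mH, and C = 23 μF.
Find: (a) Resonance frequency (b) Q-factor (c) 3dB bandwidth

Step 1 — Resonance: ω₀ = 1/√(LC) = 1/√(0.115·2.3e-05) = 614.9 rad/s.
Step 2 — f₀ = ω₀/(2π) = 97.86 Hz.
Step 3 — Parallel Q: Q = R/(ω₀L) = 3560/(614.9·0.115) = 50.35.
Step 4 — Bandwidth: Δω = ω₀/Q = 12.21 rad/s; BW = Δω/(2π) = 1.944 Hz.

(a) f₀ = 97.86 Hz  (b) Q = 50.35  (c) BW = 1.944 Hz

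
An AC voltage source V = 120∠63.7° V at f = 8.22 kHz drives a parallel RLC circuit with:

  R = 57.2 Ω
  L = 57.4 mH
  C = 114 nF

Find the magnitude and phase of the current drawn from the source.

Step 1 — Angular frequency: ω = 2π·f = 2π·8220 = 5.165e+04 rad/s.
Step 2 — Component impedances:
  R: Z = R = 57.2 Ω
  L: Z = jωL = j·5.165e+04·0.0574 = 0 + j2965 Ω
  C: Z = 1/(jωC) = -j/(ω·C) = 0 - j169.8 Ω
Step 3 — Parallel combination: 1/Z_total = 1/R + 1/L + 1/C; Z_total = 51.96 - j16.5 Ω = 54.52∠-17.6° Ω.
Step 4 — Source phasor: V = 120∠63.7° V = 53.17 + j107.6 V.
Step 5 — Ohm's law: I = V / Z_total = (53.17 + j107.6) / (51.96 - j16.5) = 0.3324 + j2.176 A.
Step 6 — Convert to polar: |I| = 2.201 A, ∠I = 81.3°.

I = 2.201∠81.3° A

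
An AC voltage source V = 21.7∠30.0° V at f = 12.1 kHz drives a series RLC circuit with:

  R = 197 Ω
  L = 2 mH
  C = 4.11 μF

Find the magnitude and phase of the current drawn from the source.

Step 1 — Angular frequency: ω = 2π·f = 2π·1.21e+04 = 7.603e+04 rad/s.
Step 2 — Component impedances:
  R: Z = R = 197 Ω
  L: Z = jωL = j·7.603e+04·0.002 = 0 + j152.1 Ω
  C: Z = 1/(jωC) = -j/(ω·C) = 0 - j3.2 Ω
Step 3 — Series combination: Z_total = R + L + C = 197 + j148.9 Ω = 246.9∠37.1° Ω.
Step 4 — Source phasor: V = 21.7∠30.0° V = 18.79 + j10.85 V.
Step 5 — Ohm's law: I = V / Z_total = (18.79 + j10.85) / (197 + j148.9) = 0.08722 - j0.01082 A.
Step 6 — Convert to polar: |I| = 0.08789 A, ∠I = -7.1°.

I = 0.08789∠-7.1° A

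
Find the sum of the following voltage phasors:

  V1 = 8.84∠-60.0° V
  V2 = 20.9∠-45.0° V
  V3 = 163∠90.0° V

Step 1 — Convert each phasor to rectangular form:
  V1 = 8.84·(cos(-60.0°) + j·sin(-60.0°)) = 4.42 - j7.656 V
  V2 = 20.9·(cos(-45.0°) + j·sin(-45.0°)) = 14.78 - j14.78 V
  V3 = 163·(cos(90.0°) + j·sin(90.0°)) = 0 + j163 V
Step 2 — Sum components: V_total = 19.2 + j140.6 V.
Step 3 — Convert to polar: |V_total| = 141.9 V, ∠V_total = 82.2°.

V_total = 141.9∠82.2° V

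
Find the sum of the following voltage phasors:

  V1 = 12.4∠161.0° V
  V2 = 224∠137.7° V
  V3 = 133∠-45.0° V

Step 1 — Convert each phasor to rectangular form:
  V1 = 12.4·(cos(161.0°) + j·sin(161.0°)) = -11.72 + j4.037 V
  V2 = 224·(cos(137.7°) + j·sin(137.7°)) = -165.7 + j150.8 V
  V3 = 133·(cos(-45.0°) + j·sin(-45.0°)) = 94.05 - j94.05 V
Step 2 — Sum components: V_total = -83.36 + j60.75 V.
Step 3 — Convert to polar: |V_total| = 103.1 V, ∠V_total = 143.9°.

V_total = 103.1∠143.9° V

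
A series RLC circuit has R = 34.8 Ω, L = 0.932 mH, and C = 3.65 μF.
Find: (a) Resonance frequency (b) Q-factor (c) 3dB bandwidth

Step 1 — Resonance condition Im(Z)=0 gives ω₀ = 1/√(LC).
Step 2 — ω₀ = 1/√(0.000932·3.65e-06) = 1.715e+04 rad/s.
Step 3 — f₀ = ω₀/(2π) = 2729 Hz.
Step 4 — Series Q: Q = ω₀L/R = 1.715e+04·0.000932/34.8 = 0.4592.
Step 5 — 3dB bandwidth: Δω = ω₀/Q = 3.734e+04 rad/s; BW = Δω/(2π) = 5943 Hz.

(a) f₀ = 2729 Hz  (b) Q = 0.4592  (c) BW = 5943 Hz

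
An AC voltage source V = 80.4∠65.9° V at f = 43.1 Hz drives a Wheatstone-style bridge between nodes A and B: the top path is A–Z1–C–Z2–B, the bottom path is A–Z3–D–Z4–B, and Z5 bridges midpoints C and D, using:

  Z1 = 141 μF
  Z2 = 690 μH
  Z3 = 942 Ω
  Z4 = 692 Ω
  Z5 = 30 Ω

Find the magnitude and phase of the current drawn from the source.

Step 1 — Angular frequency: ω = 2π·f = 2π·43.1 = 270.8 rad/s.
Step 2 — Component impedances:
  Z1: Z = 1/(jωC) = -j/(ω·C) = 0 - j26.19 Ω
  Z2: Z = jωL = j·270.8·0.00069 = 0 + j0.1869 Ω
  Z3: Z = R = 942 Ω
  Z4: Z = R = 692 Ω
  Z5: Z = R = 30 Ω
Step 3 — Bridge requires nodal analysis (the Z5 bridge couples midpoints C and D, so the two paths cannot be reduced to a simple series/parallel combination). Setting node B to ground and injecting 1 A at node A, the 3-node admittance system at A, C, D solves to V_A = Z_AB = 0.7057 - j25.98 Ω = 25.99∠-88.4° Ω.
Step 4 — Source phasor: V = 80.4∠65.9° V = 32.83 + j73.39 V.
Step 5 — Ohm's law: I = V / Z_total = (32.83 + j73.39) / (0.7057 - j25.98) = -2.788 + j1.339 A.
Step 6 — Convert to polar: |I| = 3.093 A, ∠I = 154.3°.

I = 3.093∠154.3° A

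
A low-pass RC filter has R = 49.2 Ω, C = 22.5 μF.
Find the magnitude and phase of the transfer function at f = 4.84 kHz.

Step 1 — Angular frequency: ω = 2π·4840 = 3.041e+04 rad/s.
Step 2 — Transfer function: H(jω) = 1/(1 + jωRC).
Step 3 — Denominator: 1 + jωRC = 1 + j·3.041e+04·49.2·2.25e-05 = 1 + j33.66.
Step 4 — H = 0.0008816 - j0.02968.
Step 5 — Magnitude: |H| = 0.02969 (-30.5 dB); phase: φ = -88.3°.

|H| = 0.02969 (-30.5 dB), φ = -88.3°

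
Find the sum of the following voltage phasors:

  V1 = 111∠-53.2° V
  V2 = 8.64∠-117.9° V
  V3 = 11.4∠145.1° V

Step 1 — Convert each phasor to rectangular form:
  V1 = 111·(cos(-53.2°) + j·sin(-53.2°)) = 66.49 - j88.88 V
  V2 = 8.64·(cos(-117.9°) + j·sin(-117.9°)) = -4.043 - j7.636 V
  V3 = 11.4·(cos(145.1°) + j·sin(145.1°)) = -9.35 + j6.522 V
Step 2 — Sum components: V_total = 53.1 - j89.99 V.
Step 3 — Convert to polar: |V_total| = 104.5 V, ∠V_total = -59.5°.

V_total = 104.5∠-59.5° V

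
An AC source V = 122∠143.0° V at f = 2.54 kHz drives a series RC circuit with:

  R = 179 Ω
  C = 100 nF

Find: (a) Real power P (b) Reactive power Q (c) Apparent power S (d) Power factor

Step 1 — Angular frequency: ω = 2π·f = 2π·2540 = 1.596e+04 rad/s.
Step 2 — Component impedances:
  R: Z = R = 179 Ω
  C: Z = 1/(jωC) = -j/(ω·C) = 0 - j626.6 Ω
Step 3 — Series combination: Z_total = R + C = 179 - j626.6 Ω = 651.7∠-74.1° Ω.
Step 4 — Source phasor: V = 122∠143.0° V = -97.43 + j73.42 V.
Step 5 — Current: I = V / Z = -0.1494 - j0.1128 A = 0.1872∠-142.9° A.
Step 6 — Complex power: S = V·I* = 6.274 - j21.96 VA.
Step 7 — Real power: P = Re(S) = 6.274 W.
Step 8 — Reactive power: Q = Im(S) = -21.96 VAR.
Step 9 — Apparent power: |S| = 22.84 VA.
Step 10 — Power factor: PF = P/|S| = 0.2747 (leading).

(a) P = 6.274 W  (b) Q = -21.96 VAR  (c) S = 22.84 VA  (d) PF = 0.2747 (leading)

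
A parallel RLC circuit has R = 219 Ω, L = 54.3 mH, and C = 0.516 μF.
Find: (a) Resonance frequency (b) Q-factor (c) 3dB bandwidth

Step 1 — Resonance: ω₀ = 1/√(LC) = 1/√(0.0543·5.16e-07) = 5974 rad/s.
Step 2 — f₀ = ω₀/(2π) = 950.8 Hz.
Step 3 — Parallel Q: Q = R/(ω₀L) = 219/(5974·0.0543) = 0.6751.
Step 4 — Bandwidth: Δω = ω₀/Q = 8849 rad/s; BW = Δω/(2π) = 1408 Hz.

(a) f₀ = 950.8 Hz  (b) Q = 0.6751  (c) BW = 1408 Hz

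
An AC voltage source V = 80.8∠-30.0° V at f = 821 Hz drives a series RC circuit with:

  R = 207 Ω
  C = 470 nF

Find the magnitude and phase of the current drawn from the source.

Step 1 — Angular frequency: ω = 2π·f = 2π·821 = 5158 rad/s.
Step 2 — Component impedances:
  R: Z = R = 207 Ω
  C: Z = 1/(jωC) = -j/(ω·C) = 0 - j412.5 Ω
Step 3 — Series combination: Z_total = R + C = 207 - j412.5 Ω = 461.5∠-63.3° Ω.
Step 4 — Source phasor: V = 80.8∠-30.0° V = 69.97 - j40.4 V.
Step 5 — Ohm's law: I = V / Z_total = (69.97 - j40.4) / (207 - j412.5) = 0.1463 + j0.09625 A.
Step 6 — Convert to polar: |I| = 0.1751 A, ∠I = 33.3°.

I = 0.1751∠33.3° A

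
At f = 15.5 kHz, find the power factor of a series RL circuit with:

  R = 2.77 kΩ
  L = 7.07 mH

Step 1 — Angular frequency: ω = 2π·f = 2π·1.55e+04 = 9.739e+04 rad/s.
Step 2 — Component impedances:
  R: Z = R = 2770 Ω
  L: Z = jωL = j·9.739e+04·0.00707 = 0 + j688.5 Ω
Step 3 — Series combination: Z_total = R + L = 2770 + j688.5 Ω = 2854∠14.0° Ω.
Step 4 — Power factor: PF = cos(φ) = Re(Z)/|Z| = 2770/2854.3 = 0.9705.
Step 5 — Type: Im(Z) = 688.5 ⇒ lagging (phase φ = 14.0°).

PF = 0.9705 (lagging, φ = 14.0°)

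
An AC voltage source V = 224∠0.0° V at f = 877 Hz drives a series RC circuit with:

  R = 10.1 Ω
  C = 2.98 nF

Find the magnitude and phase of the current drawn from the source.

Step 1 — Angular frequency: ω = 2π·f = 2π·877 = 5510 rad/s.
Step 2 — Component impedances:
  R: Z = R = 10.1 Ω
  C: Z = 1/(jωC) = -j/(ω·C) = 0 - j6.09e+04 Ω
Step 3 — Series combination: Z_total = R + C = 10.1 - j6.09e+04 Ω = 6.09e+04∠-90.0° Ω.
Step 4 — Source phasor: V = 224∠0.0° V = 224 V.
Step 5 — Ohm's law: I = V / Z_total = (224) / (10.1 - j6.09e+04) = 6.1e-07 + j0.003678 A.
Step 6 — Convert to polar: |I| = 0.003678 A, ∠I = 90.0°.

I = 0.003678∠90.0° A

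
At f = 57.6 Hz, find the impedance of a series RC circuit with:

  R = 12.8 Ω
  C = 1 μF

Step 1 — Angular frequency: ω = 2π·f = 2π·57.6 = 361.9 rad/s.
Step 2 — Component impedances:
  R: Z = R = 12.8 Ω
  C: Z = 1/(jωC) = -j/(ω·C) = 0 - j2763 Ω
Step 3 — Series combination: Z_total = R + C = 12.8 - j2763 Ω = 2763∠-89.7° Ω.

Z = 12.8 - j2763 Ω = 2763∠-89.7° Ω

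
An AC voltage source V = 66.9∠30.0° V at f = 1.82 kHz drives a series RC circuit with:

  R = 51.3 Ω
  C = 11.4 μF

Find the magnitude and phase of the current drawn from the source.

Step 1 — Angular frequency: ω = 2π·f = 2π·1820 = 1.144e+04 rad/s.
Step 2 — Component impedances:
  R: Z = R = 51.3 Ω
  C: Z = 1/(jωC) = -j/(ω·C) = 0 - j7.671 Ω
Step 3 — Series combination: Z_total = R + C = 51.3 - j7.671 Ω = 51.87∠-8.5° Ω.
Step 4 — Source phasor: V = 66.9∠30.0° V = 57.94 + j33.45 V.
Step 5 — Ohm's law: I = V / Z_total = (57.94 + j33.45) / (51.3 - j7.671) = 1.009 + j0.803 A.
Step 6 — Convert to polar: |I| = 1.29 A, ∠I = 38.5°.

I = 1.29∠38.5° A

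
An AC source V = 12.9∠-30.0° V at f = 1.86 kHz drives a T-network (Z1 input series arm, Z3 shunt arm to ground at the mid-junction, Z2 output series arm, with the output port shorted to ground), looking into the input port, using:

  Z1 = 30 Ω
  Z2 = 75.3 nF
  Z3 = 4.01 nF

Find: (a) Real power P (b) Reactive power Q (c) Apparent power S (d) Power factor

Step 1 — Angular frequency: ω = 2π·f = 2π·1860 = 1.169e+04 rad/s.
Step 2 — Component impedances:
  Z1: Z = R = 30 Ω
  Z2: Z = 1/(jωC) = -j/(ω·C) = 0 - j1136 Ω
  Z3: Z = 1/(jωC) = -j/(ω·C) = 0 - j2.134e+04 Ω
Step 3 — With the output port shorted to ground, the output series arm Z2 runs from the junction to ground; the shunt arm Z3 also runs from the junction to ground. They appear in parallel: Z3 || Z2 = 0 - j1079 Ω.
Step 4 — Series with input arm Z1: Z_in = Z1 + (Z3 || Z2) = 30 - j1079 Ω = 1079∠-88.4° Ω.
Step 5 — Source phasor: V = 12.9∠-30.0° V = 11.17 - j6.45 V.
Step 6 — Current: I = V / Z = 0.006261 + j0.01018 A = 0.01195∠58.4° A.
Step 7 — Complex power: S = V·I* = 0.004286 - j0.1541 VA.
Step 8 — Real power: P = Re(S) = 0.004286 W.
Step 9 — Reactive power: Q = Im(S) = -0.1541 VAR.
Step 10 — Apparent power: |S| = 0.1542 VA.
Step 11 — Power factor: PF = P/|S| = 0.0278 (leading).

(a) P = 0.004286 W  (b) Q = -0.1541 VAR  (c) S = 0.1542 VA  (d) PF = 0.0278 (leading)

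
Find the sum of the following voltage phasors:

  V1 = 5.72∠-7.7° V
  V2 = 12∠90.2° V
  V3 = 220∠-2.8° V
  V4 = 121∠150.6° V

Step 1 — Convert each phasor to rectangular form:
  V1 = 5.72·(cos(-7.7°) + j·sin(-7.7°)) = 5.668 - j0.7664 V
  V2 = 12·(cos(90.2°) + j·sin(90.2°)) = -0.04189 + j12 V
  V3 = 220·(cos(-2.8°) + j·sin(-2.8°)) = 219.7 - j10.75 V
  V4 = 121·(cos(150.6°) + j·sin(150.6°)) = -105.4 + j59.4 V
Step 2 — Sum components: V_total = 119.9 + j59.89 V.
Step 3 — Convert to polar: |V_total| = 134.1 V, ∠V_total = 26.5°.

V_total = 134.1∠26.5° V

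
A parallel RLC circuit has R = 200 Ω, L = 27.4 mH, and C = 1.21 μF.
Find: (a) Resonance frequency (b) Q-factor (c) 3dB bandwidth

Step 1 — Resonance: ω₀ = 1/√(LC) = 1/√(0.0274·1.21e-06) = 5492 rad/s.
Step 2 — f₀ = ω₀/(2π) = 874.1 Hz.
Step 3 — Parallel Q: Q = R/(ω₀L) = 200/(5492·0.0274) = 1.329.
Step 4 — Bandwidth: Δω = ω₀/Q = 4132 rad/s; BW = Δω/(2π) = 657.7 Hz.

(a) f₀ = 874.1 Hz  (b) Q = 1.329  (c) BW = 657.7 Hz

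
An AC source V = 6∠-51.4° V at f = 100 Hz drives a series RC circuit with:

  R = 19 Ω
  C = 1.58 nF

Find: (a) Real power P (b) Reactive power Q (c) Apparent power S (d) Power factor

Step 1 — Angular frequency: ω = 2π·f = 2π·100 = 628.3 rad/s.
Step 2 — Component impedances:
  R: Z = R = 19 Ω
  C: Z = 1/(jωC) = -j/(ω·C) = 0 - j1.007e+06 Ω
Step 3 — Series combination: Z_total = R + C = 19 - j1.007e+06 Ω = 1.007e+06∠-90.0° Ω.
Step 4 — Source phasor: V = 6∠-51.4° V = 3.743 - j4.689 V.
Step 5 — Current: I = V / Z = 4.655e-06 + j3.716e-06 A = 5.956e-06∠38.6° A.
Step 6 — Complex power: S = V·I* = 6.741e-10 - j3.574e-05 VA.
Step 7 — Real power: P = Re(S) = 6.741e-10 W.
Step 8 — Reactive power: Q = Im(S) = -3.574e-05 VAR.
Step 9 — Apparent power: |S| = 3.574e-05 VA.
Step 10 — Power factor: PF = P/|S| = 1.886e-05 (leading).

(a) P = 6.741e-10 W  (b) Q = -3.574e-05 VAR  (c) S = 3.574e-05 VA  (d) PF = 1.886e-05 (leading)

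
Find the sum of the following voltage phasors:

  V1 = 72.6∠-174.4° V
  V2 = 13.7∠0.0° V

Step 1 — Convert each phasor to rectangular form:
  V1 = 72.6·(cos(-174.4°) + j·sin(-174.4°)) = -72.25 - j7.085 V
  V2 = 13.7·(cos(0.0°) + j·sin(0.0°)) = 13.7 V
Step 2 — Sum components: V_total = -58.55 - j7.085 V.
Step 3 — Convert to polar: |V_total| = 58.98 V, ∠V_total = -173.1°.

V_total = 58.98∠-173.1° V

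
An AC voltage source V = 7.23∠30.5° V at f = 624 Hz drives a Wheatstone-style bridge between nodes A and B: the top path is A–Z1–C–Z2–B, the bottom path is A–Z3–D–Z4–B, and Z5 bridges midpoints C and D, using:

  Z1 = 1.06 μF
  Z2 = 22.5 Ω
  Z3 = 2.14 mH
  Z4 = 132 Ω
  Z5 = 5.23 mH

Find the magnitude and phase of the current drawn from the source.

Step 1 — Angular frequency: ω = 2π·f = 2π·624 = 3921 rad/s.
Step 2 — Component impedances:
  Z1: Z = 1/(jωC) = -j/(ω·C) = 0 - j240.6 Ω
  Z2: Z = R = 22.5 Ω
  Z3: Z = jωL = j·3921·0.00214 = 0 + j8.39 Ω
  Z4: Z = R = 132 Ω
  Z5: Z = jωL = j·3921·0.00523 = 0 + j20.51 Ω
Step 3 — Bridge requires nodal analysis (the Z5 bridge couples midpoints C and D, so the two paths cannot be reduced to a simple series/parallel combination). Setting node B to ground and injecting 1 A at node A, the 3-node admittance system at A, C, D solves to V_A = Z_AB = 21.77 + j26.16 Ω = 34.03∠50.2° Ω.
Step 4 — Source phasor: V = 7.23∠30.5° V = 6.23 + j3.67 V.
Step 5 — Ohm's law: I = V / Z_total = (6.23 + j3.67) / (21.77 + j26.16) = 0.2 - j0.07175 A.
Step 6 — Convert to polar: |I| = 0.2125 A, ∠I = -19.7°.

I = 0.2125∠-19.7° A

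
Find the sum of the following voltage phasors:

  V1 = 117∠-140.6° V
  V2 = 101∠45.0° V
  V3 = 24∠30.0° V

Step 1 — Convert each phasor to rectangular form:
  V1 = 117·(cos(-140.6°) + j·sin(-140.6°)) = -90.41 - j74.26 V
  V2 = 101·(cos(45.0°) + j·sin(45.0°)) = 71.42 + j71.42 V
  V3 = 24·(cos(30.0°) + j·sin(30.0°)) = 20.78 + j12 V
Step 2 — Sum components: V_total = 1.793 + j9.154 V.
Step 3 — Convert to polar: |V_total| = 9.328 V, ∠V_total = 78.9°.

V_total = 9.328∠78.9° V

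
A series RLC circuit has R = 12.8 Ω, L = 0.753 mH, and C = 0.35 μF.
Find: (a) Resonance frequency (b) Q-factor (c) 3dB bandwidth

Step 1 — Resonance condition Im(Z)=0 gives ω₀ = 1/√(LC).
Step 2 — ω₀ = 1/√(0.000753·3.5e-07) = 6.16e+04 rad/s.
Step 3 — f₀ = ω₀/(2π) = 9804 Hz.
Step 4 — Series Q: Q = ω₀L/R = 6.16e+04·0.000753/12.8 = 3.624.
Step 5 — 3dB bandwidth: Δω = ω₀/Q = 1.7e+04 rad/s; BW = Δω/(2π) = 2705 Hz.

(a) f₀ = 9804 Hz  (b) Q = 3.624  (c) BW = 2705 Hz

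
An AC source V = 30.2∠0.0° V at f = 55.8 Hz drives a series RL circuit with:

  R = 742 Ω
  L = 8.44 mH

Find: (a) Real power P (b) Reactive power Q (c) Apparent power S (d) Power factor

Step 1 — Angular frequency: ω = 2π·f = 2π·55.8 = 350.6 rad/s.
Step 2 — Component impedances:
  R: Z = R = 742 Ω
  L: Z = jωL = j·350.6·0.00844 = 0 + j2.959 Ω
Step 3 — Series combination: Z_total = R + L = 742 + j2.959 Ω = 742∠0.2° Ω.
Step 4 — Source phasor: V = 30.2∠0.0° V = 30.2 V.
Step 5 — Current: I = V / Z = 0.0407 - j0.0001623 A = 0.0407∠-0.2° A.
Step 6 — Complex power: S = V·I* = 1.229 + j0.004902 VA.
Step 7 — Real power: P = Re(S) = 1.229 W.
Step 8 — Reactive power: Q = Im(S) = 0.004902 VAR.
Step 9 — Apparent power: |S| = 1.229 VA.
Step 10 — Power factor: PF = P/|S| = 1 (lagging).

(a) P = 1.229 W  (b) Q = 0.004902 VAR  (c) S = 1.229 VA  (d) PF = 1 (lagging)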